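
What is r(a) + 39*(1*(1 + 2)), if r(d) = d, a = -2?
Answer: 115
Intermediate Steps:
r(a) + 39*(1*(1 + 2)) = -2 + 39*(1*(1 + 2)) = -2 + 39*(1*3) = -2 + 39*3 = -2 + 117 = 115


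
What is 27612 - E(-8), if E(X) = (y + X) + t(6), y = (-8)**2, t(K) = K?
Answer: 27550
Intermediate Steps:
y = 64
E(X) = 70 + X (E(X) = (64 + X) + 6 = 70 + X)
27612 - E(-8) = 27612 - (70 - 8) = 27612 - 1*62 = 27612 - 62 = 27550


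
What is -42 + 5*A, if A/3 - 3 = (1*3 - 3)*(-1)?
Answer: 3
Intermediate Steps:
A = 9 (A = 9 + 3*((1*3 - 3)*(-1)) = 9 + 3*((3 - 3)*(-1)) = 9 + 3*(0*(-1)) = 9 + 3*0 = 9 + 0 = 9)
-42 + 5*A = -42 + 5*9 = -42 + 45 = 3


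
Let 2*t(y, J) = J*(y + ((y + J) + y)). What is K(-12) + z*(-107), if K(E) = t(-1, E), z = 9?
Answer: -873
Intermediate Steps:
t(y, J) = J*(J + 3*y)/2 (t(y, J) = (J*(y + ((y + J) + y)))/2 = (J*(y + ((J + y) + y)))/2 = (J*(y + (J + 2*y)))/2 = (J*(J + 3*y))/2 = J*(J + 3*y)/2)
K(E) = E*(-3 + E)/2 (K(E) = E*(E + 3*(-1))/2 = E*(E - 3)/2 = E*(-3 + E)/2)
K(-12) + z*(-107) = (1/2)*(-12)*(-3 - 12) + 9*(-107) = (1/2)*(-12)*(-15) - 963 = 90 - 963 = -873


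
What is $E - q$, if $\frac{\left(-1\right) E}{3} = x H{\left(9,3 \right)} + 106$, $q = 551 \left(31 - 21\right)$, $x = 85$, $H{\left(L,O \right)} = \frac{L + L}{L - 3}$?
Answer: $-6593$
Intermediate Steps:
$H{\left(L,O \right)} = \frac{2 L}{-3 + L}$
$q = 5510$ ($q = 551 \cdot 10 = 5510$)
$E = -1083$ ($E = - 3 \left(85 \cdot 2 \cdot 9 \frac{1}{-3 + 9} + 106\right) = - 3 \left(85 \cdot 2 \cdot 9 \cdot \frac{1}{6} + 106\right) = - 3 \left(85 \cdot 3 + 106\right) = - 3 \left(255 + 106\right) = \left(-3\right) 361 = -1083$)
$E - q = -1083 - 5510 = -6593$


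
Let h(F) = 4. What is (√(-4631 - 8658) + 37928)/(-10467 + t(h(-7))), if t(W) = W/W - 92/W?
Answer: -37928/10489 - I*√13289/10489 ≈ -3.616 - 0.01099*I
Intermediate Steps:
t(W) = 1 - 92/W
(√(-4631 - 8658) + 37928)/(-10467 + t(h(-7))) = (√(-4631 - 8658) + 37928)/(-10467 + (-92 + 4)/4) = (√(-13289) + 37928)/(-10467 + (¼)*(-88)) = (I*√13289 + 37928)/(-10467 - 22) = (37928 + I*√13289)/(-10489) = (37928 + I*√13289)*(-1/10489) = -37928/10489 - I*√13289/10489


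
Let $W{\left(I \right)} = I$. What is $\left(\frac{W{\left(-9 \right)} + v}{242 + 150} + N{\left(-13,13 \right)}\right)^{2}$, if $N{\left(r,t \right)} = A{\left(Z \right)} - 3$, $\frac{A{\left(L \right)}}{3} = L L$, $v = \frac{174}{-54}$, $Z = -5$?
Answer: $\frac{16117064209}{3111696} \approx 5179.5$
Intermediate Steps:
$v = - \frac{29}{9}$ ($v = 174 \left(- \frac{1}{54}\right) = - \frac{29}{9} \approx -3.2222$)
$A{\left(L \right)} = 3 L^{2}$ ($A{\left(L \right)} = 3 L L = 3 L^{2}$)
$N{\left(r,t \right)} = 72$ ($N{\left(r,t \right)} = 3 \left(-5\right)^{2} - 3 = 3 \cdot 25 - 3 = 75 - 3 = 72$)
$\left(\frac{W{\left(-9 \right)} + v}{242 + 150} + N{\left(-13,13 \right)}\right)^{2} = \left(\frac{-9 - \frac{29}{9}}{242 + 150} + 72\right)^{2} = \left(- \frac{110}{9 \cdot 392} + 72\right)^{2} = \left(\left(- \frac{110}{9}\right) \frac{1}{392} + 72\right)^{2} = \left(- \frac{55}{1764} + 72\right)^{2} = \left(\frac{126953}{1764}\right)^{2} = \frac{16117064209}{3111696}$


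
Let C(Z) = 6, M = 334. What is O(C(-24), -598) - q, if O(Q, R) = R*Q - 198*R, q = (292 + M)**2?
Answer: -277060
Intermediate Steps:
q = 391876 (q = (292 + 334)**2 = 626**2 = 391876)
O(Q, R) = -198*R + Q*R (O(Q, R) = Q*R - 198*R = -198*R + Q*R)
O(C(-24), -598) - q = -598*(-198 + 6) - 1*391876 = -598*(-192) - 391876 = 114816 - 391876 = -277060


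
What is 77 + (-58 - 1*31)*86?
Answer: -7577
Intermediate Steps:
77 + (-58 - 1*31)*86 = 77 + (-58 - 31)*86 = 77 - 89*86 = 77 - 7654 = -7577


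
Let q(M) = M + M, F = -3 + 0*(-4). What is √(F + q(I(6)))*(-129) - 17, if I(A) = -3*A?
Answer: -17 - 129*I*√39 ≈ -17.0 - 805.6*I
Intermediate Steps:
F = -3 (F = -3 + 0 = -3)
q(M) = 2*M
√(F + q(I(6)))*(-129) - 17 = √(-3 + 2*(-3*6))*(-129) - 17 = √(-3 + 2*(-18))*(-129) - 17 = √(-3 - 36)*(-129) - 17 = √(-39)*(-129) - 17 = (I*√39)*(-129) - 17 = -129*I*√39 - 17 = -17 - 129*I*√39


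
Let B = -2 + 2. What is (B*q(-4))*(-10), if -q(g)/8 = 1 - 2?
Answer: 0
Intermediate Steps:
B = 0
q(g) = 8 (q(g) = -8*(1 - 2) = -8*(-1) = 8)
(B*q(-4))*(-10) = (0*8)*(-10) = 0*(-10) = 0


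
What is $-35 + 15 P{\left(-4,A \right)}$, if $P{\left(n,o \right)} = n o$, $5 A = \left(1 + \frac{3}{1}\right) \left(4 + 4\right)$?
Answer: $-419$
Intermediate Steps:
$A = \frac{32}{5}$ ($A = \frac{\left(1 + \frac{3}{1}\right) \left(4 + 4\right)}{5} = \frac{\left(1 + 3 \cdot 1\right) 8}{5} = \frac{\left(1 + 3\right) 8}{5} = \frac{4 \cdot 8}{5} = \frac{1}{5} \cdot 32 = \frac{32}{5} \approx 6.4$)
$-35 + 15 P{\left(-4,A \right)} = -35 + 15 \left(\left(-4\right) \frac{32}{5}\right) = -35 + 15 \left(- \frac{128}{5}\right) = -35 - 384 = -419$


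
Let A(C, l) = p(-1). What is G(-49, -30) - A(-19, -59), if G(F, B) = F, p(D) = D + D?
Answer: -47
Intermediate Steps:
p(D) = 2*D
A(C, l) = -2 (A(C, l) = 2*(-1) = -2)
G(-49, -30) - A(-19, -59) = -49 - 1*(-2) = -49 + 2 = -47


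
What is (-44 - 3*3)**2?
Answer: 2809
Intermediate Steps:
(-44 - 3*3)**2 = (-44 - 9)**2 = (-53)**2 = 2809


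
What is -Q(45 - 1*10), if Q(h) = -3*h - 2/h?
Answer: 3677/35 ≈ 105.06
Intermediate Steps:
-Q(45 - 1*10) = -(-3*(45 - 1*10) - 2/(45 - 1*10)) = -(-3*(45 - 10) - 2/(45 - 10)) = -(-3*35 - 2/35) = -(-105 - 2*1/35) = -(-105 - 2/35) = -1*(-3677/35) = 3677/35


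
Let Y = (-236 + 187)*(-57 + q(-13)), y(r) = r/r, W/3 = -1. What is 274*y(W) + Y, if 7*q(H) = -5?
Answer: 3102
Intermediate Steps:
W = -3 (W = 3*(-1) = -3)
q(H) = -5/7 (q(H) = (1/7)*(-5) = -5/7)
y(r) = 1
Y = 2828 (Y = (-236 + 187)*(-57 - 5/7) = -49*(-404/7) = 2828)
274*y(W) + Y = 274*1 + 2828 = 274 + 2828 = 3102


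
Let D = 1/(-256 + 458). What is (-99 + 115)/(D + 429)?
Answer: 3232/86659 ≈ 0.037296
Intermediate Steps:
D = 1/202 ≈ 0.0049505
(-99 + 115)/(D + 429) = (-99 + 115)/(1/202 + 429) = 16/(86659/202) = 16*(202/86659) = 3232/86659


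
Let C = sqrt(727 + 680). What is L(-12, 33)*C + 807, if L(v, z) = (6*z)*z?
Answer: 807 + 6534*sqrt(1407) ≈ 2.4590e+5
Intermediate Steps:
L(v, z) = 6*z**2
C = sqrt(1407) ≈ 37.510
L(-12, 33)*C + 807 = (6*33**2)*sqrt(1407) + 807 = (6*1089)*sqrt(1407) + 807 = 6534*sqrt(1407) + 807 = 807 + 6534*sqrt(1407)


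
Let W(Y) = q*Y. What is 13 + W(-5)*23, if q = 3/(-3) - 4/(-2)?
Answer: -102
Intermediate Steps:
q = 1 (q = 3*(-⅓) - 4*(-½) = -1 + 2 = 1)
W(Y) = Y (W(Y) = 1*Y = Y)
13 + W(-5)*23 = 13 - 5*23 = 13 - 115 = -102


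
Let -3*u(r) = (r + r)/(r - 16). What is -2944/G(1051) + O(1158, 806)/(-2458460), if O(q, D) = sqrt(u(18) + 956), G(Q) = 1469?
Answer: -2944/1469 - sqrt(38)/491692 ≈ -2.0041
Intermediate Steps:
u(r) = -2*r/(3*(-16 + r)) (u(r) = -(r + r)/(3*(r - 16)) = -2*r/(3*(-16 + r)))
O(q, D) = 5*sqrt(38) (O(q, D) = sqrt(-2*18/(-48 + 3*18) + 956) = sqrt(-2*18/(-48 + 54) + 956) = sqrt(-2*18/6 + 956) = sqrt(-2*18*1/6 + 956) = sqrt(-6 + 956) = sqrt(950) = 5*sqrt(38))
-2944/G(1051) + O(1158, 806)/(-2458460) = -2944/1469 + (5*sqrt(38))/(-2458460) = -2944*1/1469 + (5*sqrt(38))*(-1/2458460) = -2944/1469 - sqrt(38)/491692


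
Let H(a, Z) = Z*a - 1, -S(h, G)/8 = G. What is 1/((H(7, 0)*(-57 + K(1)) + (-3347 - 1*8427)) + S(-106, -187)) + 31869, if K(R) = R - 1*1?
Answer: 325733048/10221 ≈ 31869.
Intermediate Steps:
S(h, G) = -8*G
H(a, Z) = -1 + Z*a
K(R) = -1 + R (K(R) = R - 1 = -1 + R)
1/((H(7, 0)*(-57 + K(1)) + (-3347 - 1*8427)) + S(-106, -187)) + 31869 = 1/(((-1 + 0*7)*(-57 + (-1 + 1)) + (-3347 - 1*8427)) - 8*(-187)) + 31869 = 1/(((-1 + 0)*(-57 + 0) + (-3347 - 8427)) + 1496) + 31869 = 1/((-1*(-57) - 11774) + 1496) + 31869 = 1/((57 - 11774) + 1496) + 31869 = 1/(-11717 + 1496) + 31869 = 1/(-10221) + 31869 = -1/10221 + 31869 = 325733048/10221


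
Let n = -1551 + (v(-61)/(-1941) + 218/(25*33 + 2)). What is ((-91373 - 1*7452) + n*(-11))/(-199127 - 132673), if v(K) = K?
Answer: 131253354583/532607682600 ≈ 0.24644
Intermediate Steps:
n = -2489202472/1605207 (n = -1551 + (-61/(-1941) + 218/(25*33 + 2)) = -1551 + (-61*(-1/1941) + 218/(825 + 2)) = -1551 + (61/1941 + 218/827) = -1551 + 473585/1605207 = -2489202472/1605207 ≈ -1550.7)
((-91373 - 1*7452) + n*(-11))/(-199127 - 132673) = ((-91373 - 1*7452) - 2489202472/1605207*(-11))/(-199127 - 132673) = ((-91373 - 7452) + 27381227192/1605207)/(-331800) = (-98825 + 27381227192/1605207)*(-1/331800) = -131253354583/1605207*(-1/331800) = 131253354583/532607682600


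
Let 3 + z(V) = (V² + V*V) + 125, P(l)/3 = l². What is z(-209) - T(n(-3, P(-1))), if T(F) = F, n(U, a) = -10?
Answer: 87494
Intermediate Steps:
P(l) = 3*l²
z(V) = 122 + 2*V² (z(V) = -3 + ((V² + V*V) + 125) = -3 + ((V² + V²) + 125) = -3 + (2*V² + 125) = -3 + (125 + 2*V²) = 122 + 2*V²)
z(-209) - T(n(-3, P(-1))) = (122 + 2*(-209)²) - 1*(-10) = (122 + 2*43681) + 10 = (122 + 87362) + 10 = 87484 + 10 = 87494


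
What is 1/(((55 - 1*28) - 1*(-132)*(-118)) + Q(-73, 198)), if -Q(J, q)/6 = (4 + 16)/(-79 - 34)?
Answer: -113/1756917 ≈ -6.4317e-5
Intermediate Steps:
Q(J, q) = 120/113 (Q(J, q) = -6*(4 + 16)/(-79 - 34) = -120/(-113) = -120*(-1)/113 = -6*(-20/113) = 120/113)
1/(((55 - 1*28) - 1*(-132)*(-118)) + Q(-73, 198)) = 1/(((55 - 1*28) - 1*(-132)*(-118)) + 120/113) = 1/(((55 - 28) + 132*(-118)) + 120/113) = 1/((27 - 15576) + 120/113) = 1/(-15549 + 120/113) = 1/(-1756917/113) = -113/1756917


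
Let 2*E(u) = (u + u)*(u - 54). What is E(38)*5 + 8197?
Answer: 5157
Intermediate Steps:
E(u) = u*(-54 + u) (E(u) = ((u + u)*(u - 54))/2 = ((2*u)*(-54 + u))/2 = (2*u*(-54 + u))/2 = u*(-54 + u))
E(38)*5 + 8197 = (38*(-54 + 38))*5 + 8197 = (38*(-16))*5 + 8197 = -608*5 + 8197 = -3040 + 8197 = 5157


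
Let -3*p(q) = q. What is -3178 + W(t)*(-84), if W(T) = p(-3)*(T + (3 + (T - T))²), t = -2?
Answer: -3766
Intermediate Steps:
p(q) = -q/3
W(T) = 9 + T (W(T) = (-⅓*(-3))*(T + (3 + (T - T))²) = 1*(T + (3 + 0)²) = 1*(T + 3²) = 1*(T + 9) = 1*(9 + T) = 9 + T)
-3178 + W(t)*(-84) = -3178 + (9 - 2)*(-84) = -3178 + 7*(-84) = -3178 - 588 = -3766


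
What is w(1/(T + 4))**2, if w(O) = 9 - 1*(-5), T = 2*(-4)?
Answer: 196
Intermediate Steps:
T = -8
w(O) = 14 (w(O) = 9 + 5 = 14)
w(1/(T + 4))**2 = 14**2 = 196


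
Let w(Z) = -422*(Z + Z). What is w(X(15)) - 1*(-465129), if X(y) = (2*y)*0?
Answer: 465129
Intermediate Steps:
X(y) = 0
w(Z) = -844*Z
w(X(15)) - 1*(-465129) = -844*0 - 1*(-465129) = 0 + 465129 = 465129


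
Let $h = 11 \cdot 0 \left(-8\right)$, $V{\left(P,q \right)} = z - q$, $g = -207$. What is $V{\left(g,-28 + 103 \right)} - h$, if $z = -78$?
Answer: $-153$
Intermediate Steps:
$V{\left(P,q \right)} = -78 - q$
$h = 0$ ($h = 0 \left(-8\right) = 0$)
$V{\left(g,-28 + 103 \right)} - h = \left(-78 - \left(-28 + 103\right)\right) - 0 = \left(-78 - 75\right) + 0 = -153 + 0 = -153$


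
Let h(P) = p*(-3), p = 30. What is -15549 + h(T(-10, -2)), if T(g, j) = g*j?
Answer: -15639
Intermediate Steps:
h(P) = -90 (h(P) = 30*(-3) = -90)
-15549 + h(T(-10, -2)) = -15549 - 90 = -15639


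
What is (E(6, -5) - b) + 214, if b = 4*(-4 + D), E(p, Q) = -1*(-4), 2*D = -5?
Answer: 244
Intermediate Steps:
D = -5/2 (D = (½)*(-5) = -5/2 ≈ -2.5000)
E(p, Q) = 4
b = -26 (b = 4*(-4 - 5/2) = 4*(-13/2) = -26)
(E(6, -5) - b) + 214 = (4 - 1*(-26)) + 214 = (4 + 26) + 214 = 30 + 214 = 244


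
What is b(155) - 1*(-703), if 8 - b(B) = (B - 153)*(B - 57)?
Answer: 515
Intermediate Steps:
b(B) = 8 - (-153 + B)*(-57 + B) (b(B) = 8 - (B - 153)*(B - 57) = 8 - (-153 + B)*(-57 + B))
b(155) - 1*(-703) = (-8713 - 1*155² + 210*155) - 1*(-703) = (-8713 - 1*24025 + 32550) + 703 = (-8713 - 24025 + 32550) + 703 = -188 + 703 = 515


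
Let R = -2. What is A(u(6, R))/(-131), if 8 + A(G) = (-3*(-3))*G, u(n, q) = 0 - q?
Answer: -10/131 ≈ -0.076336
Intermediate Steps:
u(n, q) = -q
A(G) = -8 + 9*G (A(G) = -8 + (-3*(-3))*G = -8 + 9*G)
A(u(6, R))/(-131) = (-8 + 9*(-1*(-2)))/(-131) = (-8 + 9*2)*(-1/131) = (-8 + 18)*(-1/131) = 10*(-1/131) = -10/131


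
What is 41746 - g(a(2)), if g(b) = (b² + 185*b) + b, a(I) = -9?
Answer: 43339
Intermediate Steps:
g(b) = b² + 186*b
41746 - g(a(2)) = 41746 - (-9)*(186 - 9) = 41746 - (-9)*177 = 41746 - 1*(-1593) = 41746 + 1593 = 43339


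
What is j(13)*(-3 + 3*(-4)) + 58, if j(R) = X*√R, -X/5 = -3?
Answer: 58 - 225*√13 ≈ -753.25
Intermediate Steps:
X = 15 (X = -5*(-3) = 15)
j(R) = 15*√R
j(13)*(-3 + 3*(-4)) + 58 = (15*√13)*(-3 + 3*(-4)) + 58 = (15*√13)*(-3 - 12) + 58 = (15*√13)*(-15) + 58 = -225*√13 + 58 = 58 - 225*√13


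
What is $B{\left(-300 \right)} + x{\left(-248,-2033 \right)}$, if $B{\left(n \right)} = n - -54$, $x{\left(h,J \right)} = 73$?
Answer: $-173$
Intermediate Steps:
$B{\left(n \right)} = 54 + n$ ($B{\left(n \right)} = n + 54 = 54 + n$)
$B{\left(-300 \right)} + x{\left(-248,-2033 \right)} = \left(54 - 300\right) + 73 = -246 + 73 = -173$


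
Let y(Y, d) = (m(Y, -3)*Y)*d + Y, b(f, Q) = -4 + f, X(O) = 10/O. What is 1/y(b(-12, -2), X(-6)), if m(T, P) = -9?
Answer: -1/256 ≈ -0.0039063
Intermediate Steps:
y(Y, d) = Y - 9*Y*d (y(Y, d) = (-9*Y)*d + Y = -9*Y*d + Y = Y - 9*Y*d)
1/y(b(-12, -2), X(-6)) = 1/((-4 - 12)*(1 - 90/(-6))) = 1/(-16*(1 - 90*(-1)/6)) = 1/(-16*(1 - 9*(-5/3))) = 1/(-16*(1 + 15)) = 1/(-16*16) = 1/(-256) = -1/256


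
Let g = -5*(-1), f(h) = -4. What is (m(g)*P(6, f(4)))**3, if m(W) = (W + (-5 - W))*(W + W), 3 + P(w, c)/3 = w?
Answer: -91125000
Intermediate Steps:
P(w, c) = -9 + 3*w
g = 5
m(W) = -10*W
(m(g)*P(6, f(4)))**3 = ((-10*5)*(-9 + 3*6))**3 = (-50*(-9 + 18))**3 = (-50*9)**3 = (-450)**3 = -91125000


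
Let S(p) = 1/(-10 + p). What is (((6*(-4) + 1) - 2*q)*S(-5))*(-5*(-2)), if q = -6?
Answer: 22/3 ≈ 7.3333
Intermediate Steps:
(((6*(-4) + 1) - 2*q)*S(-5))*(-5*(-2)) = (((6*(-4) + 1) - 2*(-6))/(-10 - 5))*(-5*(-2)) = (((-24 + 1) + 12)/(-15))*10 = ((-23 + 12)*(-1/15))*10 = -11*(-1/15)*10 = (11/15)*10 = 22/3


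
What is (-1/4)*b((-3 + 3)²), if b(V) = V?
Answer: 0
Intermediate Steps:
(-1/4)*b((-3 + 3)²) = (-1/4)*(-3 + 3)² = -1*¼*0² = -¼*0 = 0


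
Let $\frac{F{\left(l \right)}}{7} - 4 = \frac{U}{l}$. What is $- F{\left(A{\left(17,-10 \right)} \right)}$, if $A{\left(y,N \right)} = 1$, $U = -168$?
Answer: $1148$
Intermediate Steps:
$F{\left(l \right)} = 28 - \frac{1176}{l}$ ($F{\left(l \right)} = 28 + 7 \left(- \frac{168}{l}\right) = 28 - \frac{1176}{l}$)
$- F{\left(A{\left(17,-10 \right)} \right)} = - (28 - \frac{1176}{1}) = - (28 - 1176) = \left(-1\right) \left(-1148\right) = 1148$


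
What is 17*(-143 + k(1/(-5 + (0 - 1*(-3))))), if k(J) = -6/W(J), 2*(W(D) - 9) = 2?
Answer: -12206/5 ≈ -2441.2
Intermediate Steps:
W(D) = 10 (W(D) = 9 + (1/2)*2 = 9 + 1 = 10)
k(J) = -3/5 (k(J) = -6/10 = -6*1/10 = -3/5)
17*(-143 + k(1/(-5 + (0 - 1*(-3))))) = 17*(-143 - 3/5) = 17*(-718/5) = -12206/5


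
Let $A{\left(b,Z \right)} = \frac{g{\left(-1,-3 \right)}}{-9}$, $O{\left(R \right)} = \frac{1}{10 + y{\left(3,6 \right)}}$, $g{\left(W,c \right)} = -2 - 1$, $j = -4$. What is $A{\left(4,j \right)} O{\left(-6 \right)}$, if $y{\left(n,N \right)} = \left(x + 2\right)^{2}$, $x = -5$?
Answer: $\frac{1}{57} \approx 0.017544$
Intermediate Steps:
$y{\left(n,N \right)} = 9$ ($y{\left(n,N \right)} = \left(-5 + 2\right)^{2} = \left(-3\right)^{2} = 9$)
$g{\left(W,c \right)} = -3$ ($g{\left(W,c \right)} = -2 - 1 = -3$)
$O{\left(R \right)} = \frac{1}{19}$ ($O{\left(R \right)} = \frac{1}{10 + 9} = \frac{1}{19}$)
$A{\left(b,Z \right)} = \frac{1}{3}$ ($A{\left(b,Z \right)} = - \frac{3}{-9} = \left(-3\right) \left(- \frac{1}{9}\right) = \frac{1}{3}$)
$A{\left(4,j \right)} O{\left(-6 \right)} = \frac{1}{3} \cdot \frac{1}{19} = \frac{1}{57}$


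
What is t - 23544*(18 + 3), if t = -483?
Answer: -494907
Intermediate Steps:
t - 23544*(18 + 3) = -483 - 23544*(18 + 3) = -483 - 23544*21 = -483 - 1308*378 = -483 - 494424 = -494907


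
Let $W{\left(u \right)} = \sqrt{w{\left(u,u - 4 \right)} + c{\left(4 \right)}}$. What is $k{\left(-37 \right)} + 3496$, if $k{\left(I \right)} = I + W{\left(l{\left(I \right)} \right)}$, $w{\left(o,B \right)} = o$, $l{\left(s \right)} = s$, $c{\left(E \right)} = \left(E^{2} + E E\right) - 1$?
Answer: $3459 + i \sqrt{6} \approx 3459.0 + 2.4495 i$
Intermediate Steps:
$c{\left(E \right)} = -1 + 2 E^{2}$ ($c{\left(E \right)} = \left(E^{2} + E^{2}\right) - 1 = 2 E^{2} - 1 = -1 + 2 E^{2}$)
$W{\left(u \right)} = \sqrt{31 + u}$ ($W{\left(u \right)} = \sqrt{u - \left(1 - 2 \cdot 4^{2}\right)} = \sqrt{u + \left(-1 + 2 \cdot 16\right)} = \sqrt{u + \left(-1 + 32\right)} = \sqrt{u + 31} = \sqrt{31 + u}$)
$k{\left(I \right)} = I + \sqrt{31 + I}$
$k{\left(-37 \right)} + 3496 = \left(-37 + \sqrt{31 - 37}\right) + 3496 = \left(-37 + \sqrt{-6}\right) + 3496 = \left(-37 + i \sqrt{6}\right) + 3496 = 3459 + i \sqrt{6}$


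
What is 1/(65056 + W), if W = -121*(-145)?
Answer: 1/82601 ≈ 1.2106e-5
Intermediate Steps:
W = 17545
1/(65056 + W) = 1/(65056 + 17545) = 1/82601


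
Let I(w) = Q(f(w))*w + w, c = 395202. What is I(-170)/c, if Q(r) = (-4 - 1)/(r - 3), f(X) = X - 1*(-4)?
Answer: -4930/11131523 ≈ -0.00044289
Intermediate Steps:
f(X) = 4 + X (f(X) = X + 4 = 4 + X)
Q(r) = -5/(-3 + r)
I(w) = w - 5*w/(1 + w) (I(w) = (-5/(-3 + (4 + w)))*w + w = (-5/(1 + w))*w + w = -5*w/(1 + w) + w = w - 5*w/(1 + w))
I(-170)/c = -170*(-4 - 170)/(1 - 170)/395202 = -170*(-174)/(-169)*(1/395202) = -170*(-1/169)*(-174)*(1/395202) = -29580/169*1/395202 = -4930/11131523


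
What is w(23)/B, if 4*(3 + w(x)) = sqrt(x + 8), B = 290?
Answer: -3/290 + sqrt(31)/1160 ≈ -0.0055450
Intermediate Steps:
w(x) = -3 + sqrt(8 + x)/4 (w(x) = -3 + sqrt(x + 8)/4 = -3 + sqrt(8 + x)/4)
w(23)/B = (-3 + sqrt(8 + 23)/4)/290 = (-3 + sqrt(31)/4)*(1/290) = -3/290 + sqrt(31)/1160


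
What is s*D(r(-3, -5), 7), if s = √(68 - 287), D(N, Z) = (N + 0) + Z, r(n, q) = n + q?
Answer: -I*√219 ≈ -14.799*I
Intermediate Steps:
D(N, Z) = N + Z
s = I*√219 (s = √(-219) = I*√219 ≈ 14.799*I)
s*D(r(-3, -5), 7) = (I*√219)*((-3 - 5) + 7) = (I*√219)*(-8 + 7) = (I*√219)*(-1) = -I*√219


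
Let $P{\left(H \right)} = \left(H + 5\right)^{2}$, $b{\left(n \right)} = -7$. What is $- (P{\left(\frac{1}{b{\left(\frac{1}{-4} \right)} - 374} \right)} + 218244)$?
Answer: $- \frac{31684142500}{145161} \approx -2.1827 \cdot 10^{5}$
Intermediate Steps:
$P{\left(H \right)} = \left(5 + H\right)^{2}$
$- (P{\left(\frac{1}{b{\left(\frac{1}{-4} \right)} - 374} \right)} + 218244) = - (\left(5 + \frac{1}{-7 - 374}\right)^{2} + 218244) = - (\left(5 + \frac{1}{-381}\right)^{2} + 218244) = - (\left(5 - \frac{1}{381}\right)^{2} + 218244) = - (\left(\frac{1904}{381}\right)^{2} + 218244) = - (\frac{3625216}{145161} + 218244) = \left(-1\right) \frac{31684142500}{145161} = - \frac{31684142500}{145161}$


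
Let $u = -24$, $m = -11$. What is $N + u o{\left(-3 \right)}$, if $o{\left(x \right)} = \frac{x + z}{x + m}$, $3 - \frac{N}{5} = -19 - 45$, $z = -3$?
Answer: $\frac{2273}{7} \approx 324.71$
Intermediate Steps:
$N = 335$ ($N = 15 - 5 \left(-19 - 45\right) = 15 - -320 = 15 + 320 = 335$)
$o{\left(x \right)} = \frac{-3 + x}{-11 + x}$ ($o{\left(x \right)} = \frac{x - 3}{x - 11} = \frac{-3 + x}{-11 + x}$)
$N + u o{\left(-3 \right)} = 335 - 24 \frac{-3 - 3}{-11 - 3} = 335 - 24 \frac{1}{-14} \left(-6\right) = 335 - 24 \left(\left(- \frac{1}{14}\right) \left(-6\right)\right) = 335 - \frac{72}{7} = \frac{2273}{7}$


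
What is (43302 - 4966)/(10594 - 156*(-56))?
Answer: 19168/9665 ≈ 1.9832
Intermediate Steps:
(43302 - 4966)/(10594 - 156*(-56)) = 38336/(10594 + 8736) = 38336/19330 = 38336*(1/19330) = 19168/9665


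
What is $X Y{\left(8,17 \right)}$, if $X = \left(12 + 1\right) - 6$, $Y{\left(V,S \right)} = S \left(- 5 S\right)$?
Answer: $-10115$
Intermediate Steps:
$Y{\left(V,S \right)} = - 5 S^{2}$
$X = 7$ ($X = 13 - 6 = 7$)
$X Y{\left(8,17 \right)} = 7 \left(- 5 \cdot 17^{2}\right) = 7 \left(\left(-5\right) 289\right) = 7 \left(-1445\right) = -10115$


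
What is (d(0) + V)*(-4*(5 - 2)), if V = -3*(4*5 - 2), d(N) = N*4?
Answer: 648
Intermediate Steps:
d(N) = 4*N
V = -54 (V = -3*(20 - 2) = -3*18 = -54)
(d(0) + V)*(-4*(5 - 2)) = (4*0 - 54)*(-4*(5 - 2)) = (0 - 54)*(-4*3) = -54*(-12) = 648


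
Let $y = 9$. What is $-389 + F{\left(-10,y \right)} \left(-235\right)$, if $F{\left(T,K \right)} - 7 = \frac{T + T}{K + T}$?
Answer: $-6734$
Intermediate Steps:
$F{\left(T,K \right)} = 7 + \frac{2 T}{K + T}$ ($F{\left(T,K \right)} = 7 + \frac{T + T}{K + T} = 7 + \frac{2 T}{K + T}$)
$-389 + F{\left(-10,y \right)} \left(-235\right) = -389 + \frac{7 \cdot 9 + 9 \left(-10\right)}{9 - 10} \left(-235\right) = -389 + \frac{63 - 90}{-1} \left(-235\right) = -389 + \left(-1\right) \left(-27\right) \left(-235\right) = -389 + 27 \left(-235\right) = -389 - 6345 = -6734$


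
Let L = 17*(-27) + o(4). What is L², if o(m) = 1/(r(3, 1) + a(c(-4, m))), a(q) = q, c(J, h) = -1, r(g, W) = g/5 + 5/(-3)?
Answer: 202891536/961 ≈ 2.1113e+5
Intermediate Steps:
r(g, W) = -5/3 + g/5 (r(g, W) = g*(⅕) + 5*(-⅓) = g/5 - 5/3 = -5/3 + g/5)
o(m) = -15/31 (o(m) = 1/((-5/3 + (⅕)*3) - 1) = 1/((-5/3 + ⅗) - 1) = 1/(-16/15 - 1) = 1/(-31/15) = -15/31)
L = -14244/31 (L = 17*(-27) - 15/31 = -459 - 15/31 = -14244/31 ≈ -459.48)
L² = (-14244/31)² = 202891536/961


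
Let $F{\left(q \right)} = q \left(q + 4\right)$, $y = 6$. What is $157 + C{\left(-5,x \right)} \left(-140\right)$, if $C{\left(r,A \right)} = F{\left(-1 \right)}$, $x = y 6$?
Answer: $577$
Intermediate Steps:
$F{\left(q \right)} = q \left(4 + q\right)$
$x = 36$ ($x = 6 \cdot 6 = 36$)
$C{\left(r,A \right)} = -3$ ($C{\left(r,A \right)} = - (4 - 1) = \left(-1\right) 3 = -3$)
$157 + C{\left(-5,x \right)} \left(-140\right) = 157 - -420 = 157 + 420 = 577$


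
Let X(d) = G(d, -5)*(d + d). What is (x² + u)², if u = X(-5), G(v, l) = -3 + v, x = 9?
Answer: 25921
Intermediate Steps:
X(d) = 2*d*(-3 + d) (X(d) = (-3 + d)*(d + d) = (-3 + d)*(2*d) = 2*d*(-3 + d))
u = 80 (u = 2*(-5)*(-3 - 5) = 2*(-5)*(-8) = 80)
(x² + u)² = (9² + 80)² = (81 + 80)² = 161² = 25921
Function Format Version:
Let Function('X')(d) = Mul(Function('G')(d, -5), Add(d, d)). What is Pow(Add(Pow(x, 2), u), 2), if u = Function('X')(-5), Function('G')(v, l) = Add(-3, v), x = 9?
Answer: 25921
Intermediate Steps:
Function('X')(d) = Mul(2, d, Add(-3, d)) (Function('X')(d) = Mul(Add(-3, d), Add(d, d)) = Mul(Add(-3, d), Mul(2, d)) = Mul(2, d, Add(-3, d)))
u = 80 (u = Mul(2, -5, Add(-3, -5)) = Mul(2, -5, -8) = 80)
Pow(Add(Pow(x, 2), u), 2) = Pow(Add(Pow(9, 2), 80), 2) = Pow(Add(81, 80), 2) = Pow(161, 2) = 25921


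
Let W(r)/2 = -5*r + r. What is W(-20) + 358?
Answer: 518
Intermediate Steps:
W(r) = -8*r (W(r) = 2*(-5*r + r) = 2*(-4*r) = -8*r)
W(-20) + 358 = -8*(-20) + 358 = 160 + 358 = 518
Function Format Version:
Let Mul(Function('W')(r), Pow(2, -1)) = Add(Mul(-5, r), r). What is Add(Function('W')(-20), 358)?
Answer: 518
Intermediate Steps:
Function('W')(r) = Mul(-8, r) (Function('W')(r) = Mul(2, Add(Mul(-5, r), r)) = Mul(2, Mul(-4, r)) = Mul(-8, r))
Add(Function('W')(-20), 358) = Add(Mul(-8, -20), 358) = Add(160, 358) = 518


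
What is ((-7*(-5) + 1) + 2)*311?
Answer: 11818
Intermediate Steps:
((-7*(-5) + 1) + 2)*311 = ((35 + 1) + 2)*311 = (36 + 2)*311 = 38*311 = 11818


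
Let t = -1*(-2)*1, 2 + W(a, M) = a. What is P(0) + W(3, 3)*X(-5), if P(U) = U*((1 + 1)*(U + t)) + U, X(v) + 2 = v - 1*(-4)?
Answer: -3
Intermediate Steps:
W(a, M) = -2 + a
X(v) = 2 + v (X(v) = -2 + (v - 1*(-4)) = -2 + (v + 4) = -2 + (4 + v) = 2 + v)
t = 2 (t = 2*1 = 2)
P(U) = U + U*(4 + 2*U) (P(U) = U*((1 + 1)*(U + 2)) + U = U*(2*(2 + U)) + U = U*(4 + 2*U) + U = U + U*(4 + 2*U))
P(0) + W(3, 3)*X(-5) = 0*(5 + 2*0) + (-2 + 3)*(2 - 5) = 0*(5 + 0) + 1*(-3) = 0*5 - 3 = 0 - 3 = -3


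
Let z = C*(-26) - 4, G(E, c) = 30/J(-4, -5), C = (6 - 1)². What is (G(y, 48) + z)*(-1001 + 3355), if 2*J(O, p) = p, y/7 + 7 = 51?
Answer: -1567764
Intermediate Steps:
y = 308 (y = -49 + 7*51 = -49 + 357 = 308)
J(O, p) = p/2
C = 25 (C = 5² = 25)
G(E, c) = -12 (G(E, c) = 30/(((½)*(-5))) = 30/(-5/2) = 30*(-⅖) = -12)
z = -654 (z = 25*(-26) - 4 = -650 - 4 = -654)
(G(y, 48) + z)*(-1001 + 3355) = (-12 - 654)*(-1001 + 3355) = -666*2354 = -1567764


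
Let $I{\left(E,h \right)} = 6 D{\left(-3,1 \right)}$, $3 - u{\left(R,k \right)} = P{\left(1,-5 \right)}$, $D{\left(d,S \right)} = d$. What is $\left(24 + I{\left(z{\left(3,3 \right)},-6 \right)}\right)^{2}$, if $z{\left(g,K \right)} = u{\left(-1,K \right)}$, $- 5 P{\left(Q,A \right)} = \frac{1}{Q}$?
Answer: $36$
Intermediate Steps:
$P{\left(Q,A \right)} = - \frac{1}{5 Q}$
$u{\left(R,k \right)} = \frac{16}{5}$ ($u{\left(R,k \right)} = 3 - - \frac{1}{5 \cdot 1} = 3 - \left(- \frac{1}{5}\right) 1 = 3 - - \frac{1}{5} = 3 + \frac{1}{5} = \frac{16}{5}$)
$z{\left(g,K \right)} = \frac{16}{5}$
$I{\left(E,h \right)} = -18$ ($I{\left(E,h \right)} = 6 \left(-3\right) = -18$)
$\left(24 + I{\left(z{\left(3,3 \right)},-6 \right)}\right)^{2} = \left(24 - 18\right)^{2} = 6^{2} = 36$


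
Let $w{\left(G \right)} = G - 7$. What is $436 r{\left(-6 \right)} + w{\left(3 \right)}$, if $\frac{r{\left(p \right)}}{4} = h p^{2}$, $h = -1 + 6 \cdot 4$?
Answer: $1444028$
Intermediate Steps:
$w{\left(G \right)} = -7 + G$
$h = 23$ ($h = -1 + 24 = 23$)
$r{\left(p \right)} = 92 p^{2}$ ($r{\left(p \right)} = 4 \cdot 23 p^{2} = 92 p^{2}$)
$436 r{\left(-6 \right)} + w{\left(3 \right)} = 436 \cdot 92 \left(-6\right)^{2} + \left(-7 + 3\right) = 436 \cdot 92 \cdot 36 - 4 = 436 \cdot 3312 - 4 = 1444032 - 4 = 1444028$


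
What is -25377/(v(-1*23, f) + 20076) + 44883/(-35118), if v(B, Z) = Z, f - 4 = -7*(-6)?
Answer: -49842367/19629011 ≈ -2.5392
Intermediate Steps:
f = 46 (f = 4 - 7*(-6) = 4 + 42 = 46)
-25377/(v(-1*23, f) + 20076) + 44883/(-35118) = -25377/(46 + 20076) + 44883/(-35118) = -25377/20122 + 44883*(-1/35118) = -25377*1/20122 - 4987/3902 = -25377/20122 - 4987/3902 = -49842367/19629011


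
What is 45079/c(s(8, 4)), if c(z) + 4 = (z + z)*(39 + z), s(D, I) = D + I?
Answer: 739/20 ≈ 36.950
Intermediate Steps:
c(z) = -4 + 2*z*(39 + z) (c(z) = -4 + (z + z)*(39 + z) = -4 + (2*z)*(39 + z) = -4 + 2*z*(39 + z))
45079/c(s(8, 4)) = 45079/(-4 + 2*(8 + 4)² + 78*(8 + 4)) = 45079/(-4 + 2*12² + 78*12) = 45079/(-4 + 2*144 + 936) = 45079/(-4 + 288 + 936) = 45079/1220 = 45079*(1/1220) = 739/20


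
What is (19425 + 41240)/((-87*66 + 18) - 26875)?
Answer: -60665/32599 ≈ -1.8609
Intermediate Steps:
(19425 + 41240)/((-87*66 + 18) - 26875) = 60665/((-5742 + 18) - 26875) = 60665/(-5724 - 26875) = 60665/(-32599) = 60665*(-1/32599) = -60665/32599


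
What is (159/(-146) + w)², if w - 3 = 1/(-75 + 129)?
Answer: 14462809/3884841 ≈ 3.7229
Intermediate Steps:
w = 163/54 (w = 3 + 1/(-75 + 129) = 3 + 1/54 = 163/54 ≈ 3.0185)
(159/(-146) + w)² = (159/(-146) + 163/54)² = (159*(-1/146) + 163/54)² = (-159/146 + 163/54)² = (3803/1971)² = 14462809/3884841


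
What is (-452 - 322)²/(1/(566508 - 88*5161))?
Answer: 67300197840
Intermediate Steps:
(-452 - 322)²/(1/(566508 - 88*5161)) = (-774)²/(1/(566508 - 454168)) = 599076/(1/112340) = 599076*112340 = 67300197840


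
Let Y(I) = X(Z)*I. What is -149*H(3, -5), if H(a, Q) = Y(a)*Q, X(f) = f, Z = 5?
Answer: 11175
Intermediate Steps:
Y(I) = 5*I
H(a, Q) = 5*Q*a (H(a, Q) = (5*a)*Q = 5*Q*a)
-149*H(3, -5) = -745*(-5)*3 = -149*(-75) = 11175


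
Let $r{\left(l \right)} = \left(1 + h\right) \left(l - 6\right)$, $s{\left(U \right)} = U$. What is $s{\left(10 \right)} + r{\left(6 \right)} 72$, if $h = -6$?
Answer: $10$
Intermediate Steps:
$r{\left(l \right)} = 30 - 5 l$ ($r{\left(l \right)} = \left(1 - 6\right) \left(l - 6\right) = - 5 \left(-6 + l\right) = 30 - 5 l$)
$s{\left(10 \right)} + r{\left(6 \right)} 72 = 10 + \left(30 - 30\right) 72 = 10 + 0 \cdot 72 = 10 + 0 = 10$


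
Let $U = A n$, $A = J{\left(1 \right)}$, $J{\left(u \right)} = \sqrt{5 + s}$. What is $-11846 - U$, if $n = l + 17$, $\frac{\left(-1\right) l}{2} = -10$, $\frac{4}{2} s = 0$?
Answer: $-11846 - 37 \sqrt{5} \approx -11929.0$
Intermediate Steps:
$s = 0$ ($s = \frac{1}{2} \cdot 0 = 0$)
$l = 20$ ($l = \left(-2\right) \left(-10\right) = 20$)
$n = 37$ ($n = 20 + 17 = 37$)
$J{\left(u \right)} = \sqrt{5}$ ($J{\left(u \right)} = \sqrt{5 + 0} = \sqrt{5}$)
$A = \sqrt{5} \approx 2.2361$
$U = 37 \sqrt{5}$ ($U = \sqrt{5} \cdot 37 = 37 \sqrt{5} \approx 82.734$)
$-11846 - U = -11846 - 37 \sqrt{5}$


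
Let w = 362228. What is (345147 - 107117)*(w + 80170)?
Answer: 105303995940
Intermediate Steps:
(345147 - 107117)*(w + 80170) = (345147 - 107117)*(362228 + 80170) = 238030*442398 = 105303995940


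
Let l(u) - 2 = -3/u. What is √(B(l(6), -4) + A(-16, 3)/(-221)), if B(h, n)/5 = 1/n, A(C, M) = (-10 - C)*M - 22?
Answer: 33*I*√221/442 ≈ 1.1099*I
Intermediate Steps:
l(u) = 2 - 3/u
A(C, M) = -22 + M*(-10 - C) (A(C, M) = M*(-10 - C) - 22 = -22 + M*(-10 - C))
B(h, n) = 5/n
√(B(l(6), -4) + A(-16, 3)/(-221)) = √(5/(-4) + (-22 - 10*3 - 1*(-16)*3)/(-221)) = √(5*(-¼) + (-22 - 30 + 48)*(-1/221)) = √(-5/4 - 4*(-1/221)) = √(-5/4 + 4/221) = √(-1089/884) = 33*I*√221/442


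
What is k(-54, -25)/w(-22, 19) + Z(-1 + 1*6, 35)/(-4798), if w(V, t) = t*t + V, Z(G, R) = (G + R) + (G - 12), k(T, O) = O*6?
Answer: -243629/542174 ≈ -0.44936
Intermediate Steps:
k(T, O) = 6*O
Z(G, R) = -12 + R + 2*G (Z(G, R) = (G + R) + (-12 + G) = -12 + R + 2*G)
w(V, t) = V + t² (w(V, t) = t² + V = V + t²)
k(-54, -25)/w(-22, 19) + Z(-1 + 1*6, 35)/(-4798) = (6*(-25))/(-22 + 19²) + (-12 + 35 + 2*(-1 + 1*6))/(-4798) = -150/(-22 + 361) + (-12 + 35 + 2*(-1 + 6))*(-1/4798) = -150/339 + (-12 + 35 + 2*5)*(-1/4798) = -150*1/339 + (-12 + 35 + 10)*(-1/4798) = -50/113 + 33*(-1/4798) = -50/113 - 33/4798 = -243629/542174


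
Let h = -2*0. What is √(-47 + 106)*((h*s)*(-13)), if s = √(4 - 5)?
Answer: 0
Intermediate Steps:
h = 0
s = I (s = √(-1) = I ≈ 1.0*I)
√(-47 + 106)*((h*s)*(-13)) = √(-47 + 106)*((0*I)*(-13)) = √59*(0*(-13)) = √59*0 = 0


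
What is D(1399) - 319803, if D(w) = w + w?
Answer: -317005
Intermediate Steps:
D(w) = 2*w
D(1399) - 319803 = 2*1399 - 319803 = 2798 - 319803 = -317005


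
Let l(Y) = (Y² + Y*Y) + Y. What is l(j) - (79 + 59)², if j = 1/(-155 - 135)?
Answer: -400400172/21025 ≈ -19044.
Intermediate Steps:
j = -1/290 (j = 1/(-290) = -1/290 ≈ -0.0034483)
l(Y) = Y + 2*Y² (l(Y) = (Y² + Y²) + Y = 2*Y² + Y = Y + 2*Y²)
l(j) - (79 + 59)² = -(1 + 2*(-1/290))/290 - (79 + 59)² = -(1 - 1/145)/290 - 1*138² = -1/290*144/145 - 1*19044 = -72/21025 - 19044 = -400400172/21025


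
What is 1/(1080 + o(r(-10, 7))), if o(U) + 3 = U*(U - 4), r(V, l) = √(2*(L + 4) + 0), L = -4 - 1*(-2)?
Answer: 1/1073 ≈ 0.00093197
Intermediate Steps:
L = -2 (L = -4 + 2 = -2)
r(V, l) = 2 (r(V, l) = √(2*(-2 + 4) + 0) = √(2*2 + 0) = √(4 + 0) = √4 = 2)
o(U) = -3 + U*(-4 + U) (o(U) = -3 + U*(U - 4) = -3 + U*(-4 + U))
1/(1080 + o(r(-10, 7))) = 1/(1080 + (-3 + 2² - 4*2)) = 1/(1080 + (-3 + 4 - 8)) = 1/(1080 - 7) = 1/1073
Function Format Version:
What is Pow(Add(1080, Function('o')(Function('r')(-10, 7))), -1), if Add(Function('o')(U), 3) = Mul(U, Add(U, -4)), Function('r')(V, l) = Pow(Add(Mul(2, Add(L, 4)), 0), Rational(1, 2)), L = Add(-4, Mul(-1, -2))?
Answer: Rational(1, 1073) ≈ 0.00093197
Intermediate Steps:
L = -2 (L = Add(-4, 2) = -2)
Function('r')(V, l) = 2 (Function('r')(V, l) = Pow(Add(Mul(2, Add(-2, 4)), 0), Rational(1, 2)) = Pow(Add(Mul(2, 2), 0), Rational(1, 2)) = Pow(Add(4, 0), Rational(1, 2)) = Pow(4, Rational(1, 2)) = 2)
Function('o')(U) = Add(-3, Mul(U, Add(-4, U))) (Function('o')(U) = Add(-3, Mul(U, Add(U, -4))) = Add(-3, Mul(U, Add(-4, U))))
Pow(Add(1080, Function('o')(Function('r')(-10, 7))), -1) = Pow(Add(1080, Add(-3, Pow(2, 2), Mul(-4, 2))), -1) = Pow(Add(1080, Add(-3, 4, -8)), -1) = Pow(Add(1080, -7), -1) = Pow(1073, -1) = Rational(1, 1073)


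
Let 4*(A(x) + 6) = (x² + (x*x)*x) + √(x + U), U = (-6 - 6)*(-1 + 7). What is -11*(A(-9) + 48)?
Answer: 1320 - 99*I/4 ≈ 1320.0 - 24.75*I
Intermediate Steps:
U = -72 (U = -12*6 = -72)
A(x) = -6 + x²/4 + x³/4 + √(-72 + x)/4 (A(x) = -6 + ((x² + (x*x)*x) + √(x - 72))/4 = -6 + ((x² + x²*x) + √(-72 + x))/4 = -6 + ((x² + x³) + √(-72 + x))/4 = -6 + (x² + x³ + √(-72 + x))/4 = -6 + (x²/4 + x³/4 + √(-72 + x)/4) = -6 + x²/4 + x³/4 + √(-72 + x)/4)
-11*(A(-9) + 48) = -11*((-6 + (¼)*(-9)² + (¼)*(-9)³ + √(-72 - 9)/4) + 48) = -11*((-6 + (¼)*81 + (¼)*(-729) + √(-81)/4) + 48) = -11*((-6 + 81/4 - 729/4 + (9*I)/4) + 48) = -11*((-6 + 81/4 - 729/4 + 9*I/4) + 48) = -11*((-168 + 9*I/4) + 48) = -11*(-120 + 9*I/4) = 1320 - 99*I/4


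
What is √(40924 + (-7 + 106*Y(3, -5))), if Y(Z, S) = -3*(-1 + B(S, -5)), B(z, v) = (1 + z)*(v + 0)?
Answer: 15*√155 ≈ 186.75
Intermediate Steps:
B(z, v) = v*(1 + z) (B(z, v) = (1 + z)*v = v*(1 + z))
Y(Z, S) = 18 + 15*S (Y(Z, S) = -3*(-1 - 5*(1 + S)) = -3*(-1 + (-5 - 5*S)) = -3*(-6 - 5*S) = 18 + 15*S)
√(40924 + (-7 + 106*Y(3, -5))) = √(40924 + (-7 + 106*(18 + 15*(-5)))) = √(40924 + (-7 + 106*(18 - 75))) = √(40924 + (-7 + 106*(-57))) = √(40924 + (-7 - 6042)) = √(40924 - 6049) = √34875 = 15*√155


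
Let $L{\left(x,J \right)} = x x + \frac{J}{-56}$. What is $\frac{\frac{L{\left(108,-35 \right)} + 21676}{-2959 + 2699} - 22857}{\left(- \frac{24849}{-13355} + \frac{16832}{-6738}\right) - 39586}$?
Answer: $\frac{430216584191715}{740946493859104} \approx 0.58063$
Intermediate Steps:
$L{\left(x,J \right)} = x^{2} - \frac{J}{56}$
$\frac{\frac{L{\left(108,-35 \right)} + 21676}{-2959 + 2699} - 22857}{\left(- \frac{24849}{-13355} + \frac{16832}{-6738}\right) - 39586} = \frac{\frac{\left(108^{2} - - \frac{5}{8}\right) + 21676}{-2959 + 2699} - 22857}{\left(- \frac{24849}{-13355} + \frac{16832}{-6738}\right) - 39586} = \frac{\frac{\left(11664 + \frac{5}{8}\right) + 21676}{-260} - 22857}{\left(\left(-24849\right) \left(- \frac{1}{13355}\right) + 16832 \left(- \frac{1}{6738}\right)\right) - 39586} = \frac{\left(\frac{93317}{8} + 21676\right) \left(- \frac{1}{260}\right) - 22857}{\left(\frac{24849}{13355} - \frac{8416}{3369}\right) - 39586} = \frac{\frac{266725}{8} \left(- \frac{1}{260}\right) - 22857}{- \frac{28679399}{44992995} - 39586} = \frac{- \frac{53345}{416} - 22857}{- \frac{1781121379469}{44992995}} = \left(- \frac{9561857}{416}\right) \left(- \frac{44992995}{1781121379469}\right) = \frac{430216584191715}{740946493859104}$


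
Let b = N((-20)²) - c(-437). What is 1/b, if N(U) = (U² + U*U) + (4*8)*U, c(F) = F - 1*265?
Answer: 1/333502 ≈ 2.9985e-6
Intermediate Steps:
c(F) = -265 + F (c(F) = F - 265 = -265 + F)
N(U) = 2*U² + 32*U (N(U) = (U² + U²) + 32*U = 2*U² + 32*U)
b = 333502 (b = 2*(-20)²*(16 + (-20)²) - (-265 - 437) = 2*400*(16 + 400) - 1*(-702) = 2*400*416 + 702 = 332800 + 702 = 333502)
1/b = 1/333502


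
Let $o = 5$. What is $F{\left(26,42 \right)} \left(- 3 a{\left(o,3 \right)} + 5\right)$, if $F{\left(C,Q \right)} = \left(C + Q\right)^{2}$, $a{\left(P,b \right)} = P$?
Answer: $-46240$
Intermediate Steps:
$F{\left(26,42 \right)} \left(- 3 a{\left(o,3 \right)} + 5\right) = \left(26 + 42\right)^{2} \left(\left(-3\right) 5 + 5\right) = 68^{2} \left(-15 + 5\right) = 4624 \left(-10\right) = -46240$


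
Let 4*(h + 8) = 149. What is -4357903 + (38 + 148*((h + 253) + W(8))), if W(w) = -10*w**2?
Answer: -4410812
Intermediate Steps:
h = 117/4 (h = -8 + (1/4)*149 = -8 + 149/4 = 117/4 ≈ 29.250)
-4357903 + (38 + 148*((h + 253) + W(8))) = -4357903 + (38 + 148*((117/4 + 253) - 10*8**2)) = -4357903 + (38 + 148*(1129/4 - 10*64)) = -4357903 + (38 + 148*(1129/4 - 640)) = -4357903 + (38 + 148*(-1431/4)) = -4357903 + (38 - 52947) = -4357903 - 52909 = -4410812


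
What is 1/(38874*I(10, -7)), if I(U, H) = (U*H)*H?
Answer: 1/19048260 ≈ 5.2498e-8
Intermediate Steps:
I(U, H) = U*H² (I(U, H) = (H*U)*H = U*H²)
1/(38874*I(10, -7)) = 1/(38874*(10*(-7)²)) = 1/(38874*(10*49)) = 1/(38874*490) = 1/19048260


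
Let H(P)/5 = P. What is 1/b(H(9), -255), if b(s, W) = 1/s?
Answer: 45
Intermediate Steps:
H(P) = 5*P
1/b(H(9), -255) = 1/(1/(5*9)) = 1/(1/45) = 45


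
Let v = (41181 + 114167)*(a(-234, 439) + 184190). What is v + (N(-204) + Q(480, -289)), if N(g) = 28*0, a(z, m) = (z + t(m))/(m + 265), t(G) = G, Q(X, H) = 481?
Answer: 5035992515361/176 ≈ 2.8614e+10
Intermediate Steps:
a(z, m) = (m + z)/(265 + m) (a(z, m) = (z + m)/(m + 265) = (m + z)/(265 + m))
N(g) = 0
v = 5035992430705/176 (v = (41181 + 114167)*((439 - 234)/(265 + 439) + 184190) = 155348*(205/704 + 184190) = 155348*(129669965/704) = 5035992430705/176 ≈ 2.8614e+10)
v + (N(-204) + Q(480, -289)) = 5035992430705/176 + (0 + 481) = 5035992430705/176 + 481 = 5035992515361/176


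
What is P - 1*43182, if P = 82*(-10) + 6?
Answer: -43996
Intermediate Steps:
P = -814 (P = -820 + 6 = -814)
P - 1*43182 = -814 - 1*43182 = -814 - 43182 = -43996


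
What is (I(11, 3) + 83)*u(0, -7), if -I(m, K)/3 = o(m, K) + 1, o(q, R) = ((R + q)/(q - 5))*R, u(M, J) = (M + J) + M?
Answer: -413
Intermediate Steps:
u(M, J) = J + 2*M (u(M, J) = (J + M) + M = J + 2*M)
o(q, R) = R*(R + q)/(-5 + q) (o(q, R) = ((R + q)/(-5 + q))*R = R*(R + q)/(-5 + q))
I(m, K) = -3 - 3*K*(K + m)/(-5 + m) (I(m, K) = -3*(K*(K + m)/(-5 + m) + 1) = -3*(1 + K*(K + m)/(-5 + m)) = -3 - 3*K*(K + m)/(-5 + m))
(I(11, 3) + 83)*u(0, -7) = (3*(5 - 1*11 - 1*3*(3 + 11))/(-5 + 11) + 83)*(-7 + 2*0) = (3*(5 - 11 - 1*3*14)/6 + 83)*(-7 + 0) = (3*(⅙)*(5 - 11 - 42) + 83)*(-7) = (3*(⅙)*(-48) + 83)*(-7) = (-24 + 83)*(-7) = 59*(-7) = -413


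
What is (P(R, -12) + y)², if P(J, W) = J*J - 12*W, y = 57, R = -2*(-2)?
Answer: 47089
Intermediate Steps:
R = 4
P(J, W) = J² - 12*W
(P(R, -12) + y)² = ((4² - 12*(-12)) + 57)² = ((16 + 144) + 57)² = (160 + 57)² = 217² = 47089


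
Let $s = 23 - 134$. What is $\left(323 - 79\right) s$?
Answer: $-27084$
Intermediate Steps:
$s = -111$
$\left(323 - 79\right) s = \left(323 - 79\right) \left(-111\right) = 244 \left(-111\right) = -27084$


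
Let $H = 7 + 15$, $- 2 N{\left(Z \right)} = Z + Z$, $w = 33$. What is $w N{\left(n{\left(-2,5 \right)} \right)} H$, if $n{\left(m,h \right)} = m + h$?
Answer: $-2178$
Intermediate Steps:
$n{\left(m,h \right)} = h + m$
$N{\left(Z \right)} = - Z$ ($N{\left(Z \right)} = - \frac{Z + Z}{2} = - \frac{2 Z}{2} = - Z$)
$H = 22$
$w N{\left(n{\left(-2,5 \right)} \right)} H = 33 \left(- (5 - 2)\right) 22 = 33 \left(\left(-1\right) 3\right) 22 = 33 \left(-3\right) 22 = \left(-99\right) 22 = -2178$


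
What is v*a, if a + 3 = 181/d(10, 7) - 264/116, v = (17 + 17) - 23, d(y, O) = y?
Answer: 40909/290 ≈ 141.07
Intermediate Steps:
v = 11 (v = 34 - 23 = 11)
a = 3719/290 (a = -3 + (181/10 - 264/116) = -3 + (181*(⅒) - 264*1/116) = -3 + (181/10 - 66/29) = -3 + 4589/290 = 3719/290 ≈ 12.824)
v*a = 11*(3719/290) = 40909/290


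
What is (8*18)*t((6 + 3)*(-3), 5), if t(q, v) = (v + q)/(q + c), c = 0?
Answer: 352/3 ≈ 117.33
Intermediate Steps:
t(q, v) = (q + v)/q (t(q, v) = (v + q)/(q + 0) = (q + v)/q)
(8*18)*t((6 + 3)*(-3), 5) = (8*18)*(((6 + 3)*(-3) + 5)/(((6 + 3)*(-3)))) = 144*((9*(-3) + 5)/((9*(-3)))) = 144*((-27 + 5)/(-27)) = 144*(-1/27*(-22)) = 144*(22/27) = 352/3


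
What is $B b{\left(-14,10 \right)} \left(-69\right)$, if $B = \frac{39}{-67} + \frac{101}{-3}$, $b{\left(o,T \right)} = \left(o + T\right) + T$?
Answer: $\frac{949992}{67} \approx 14179.0$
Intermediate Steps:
$b{\left(o,T \right)} = o + 2 T$ ($b{\left(o,T \right)} = \left(T + o\right) + T = o + 2 T$)
$B = - \frac{6884}{201}$ ($B = 39 \left(- \frac{1}{67}\right) + 101 \left(- \frac{1}{3}\right) = - \frac{39}{67} - \frac{101}{3} = - \frac{6884}{201} \approx -34.249$)
$B b{\left(-14,10 \right)} \left(-69\right) = - \frac{6884 \left(-14 + 2 \cdot 10\right)}{201} \left(-69\right) = - \frac{6884 \left(-14 + 20\right)}{201} \left(-69\right) = \left(- \frac{6884}{201}\right) 6 \left(-69\right) = \left(- \frac{13768}{67}\right) \left(-69\right) = \frac{949992}{67}$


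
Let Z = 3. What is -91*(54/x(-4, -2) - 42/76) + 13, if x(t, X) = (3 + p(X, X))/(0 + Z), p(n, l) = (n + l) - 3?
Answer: 71227/19 ≈ 3748.8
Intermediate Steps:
p(n, l) = -3 + l + n (p(n, l) = (l + n) - 3 = -3 + l + n)
x(t, X) = 2*X/3 (x(t, X) = (3 + (-3 + X + X))/(0 + 3) = (3 + (-3 + 2*X))/3 = (2*X)*(⅓) = 2*X/3)
-91*(54/x(-4, -2) - 42/76) + 13 = -91*(54/(((⅔)*(-2))) - 42/76) + 13 = -91*(54/(-4/3) - 42*1/76) + 13 = -91*(54*(-¾) - 21/38) + 13 = -91*(-81/2 - 21/38) + 13 = -91*(-780/19) + 13 = 70980/19 + 13 = 71227/19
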